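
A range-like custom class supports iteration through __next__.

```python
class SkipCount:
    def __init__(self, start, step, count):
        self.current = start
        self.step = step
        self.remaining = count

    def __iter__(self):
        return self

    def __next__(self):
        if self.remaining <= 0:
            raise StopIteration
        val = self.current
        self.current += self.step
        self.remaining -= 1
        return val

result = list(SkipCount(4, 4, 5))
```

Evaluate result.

Step 1: SkipCount starts at 4, increments by 4, for 5 steps:
  Yield 4, then current += 4
  Yield 8, then current += 4
  Yield 12, then current += 4
  Yield 16, then current += 4
  Yield 20, then current += 4
Therefore result = [4, 8, 12, 16, 20].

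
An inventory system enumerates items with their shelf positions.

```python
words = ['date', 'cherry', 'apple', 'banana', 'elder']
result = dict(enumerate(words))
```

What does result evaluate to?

Step 1: enumerate pairs indices with words:
  0 -> 'date'
  1 -> 'cherry'
  2 -> 'apple'
  3 -> 'banana'
  4 -> 'elder'
Therefore result = {0: 'date', 1: 'cherry', 2: 'apple', 3: 'banana', 4: 'elder'}.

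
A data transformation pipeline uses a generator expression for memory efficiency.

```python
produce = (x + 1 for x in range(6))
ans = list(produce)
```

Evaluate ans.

Step 1: For each x in range(6), compute x+1:
  x=0: 0+1 = 1
  x=1: 1+1 = 2
  x=2: 2+1 = 3
  x=3: 3+1 = 4
  x=4: 4+1 = 5
  x=5: 5+1 = 6
Therefore ans = [1, 2, 3, 4, 5, 6].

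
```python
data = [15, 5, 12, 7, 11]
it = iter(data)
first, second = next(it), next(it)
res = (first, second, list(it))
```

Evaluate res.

Step 1: Create iterator over [15, 5, 12, 7, 11].
Step 2: first = 15, second = 5.
Step 3: Remaining elements: [12, 7, 11].
Therefore res = (15, 5, [12, 7, 11]).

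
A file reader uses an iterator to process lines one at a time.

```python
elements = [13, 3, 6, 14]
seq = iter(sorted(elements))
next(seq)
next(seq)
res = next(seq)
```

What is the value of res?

Step 1: sorted([13, 3, 6, 14]) = [3, 6, 13, 14].
Step 2: Create iterator and skip 2 elements.
Step 3: next() returns 13.
Therefore res = 13.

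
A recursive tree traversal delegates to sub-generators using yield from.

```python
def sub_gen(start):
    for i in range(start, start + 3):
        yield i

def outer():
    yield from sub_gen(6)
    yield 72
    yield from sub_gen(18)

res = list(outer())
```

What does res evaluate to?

Step 1: outer() delegates to sub_gen(6):
  yield 6
  yield 7
  yield 8
Step 2: yield 72
Step 3: Delegates to sub_gen(18):
  yield 18
  yield 19
  yield 20
Therefore res = [6, 7, 8, 72, 18, 19, 20].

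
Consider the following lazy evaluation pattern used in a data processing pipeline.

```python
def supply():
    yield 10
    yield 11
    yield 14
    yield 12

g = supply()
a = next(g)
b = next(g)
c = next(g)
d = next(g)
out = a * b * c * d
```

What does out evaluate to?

Step 1: Create generator and consume all values:
  a = next(g) = 10
  b = next(g) = 11
  c = next(g) = 14
  d = next(g) = 12
Step 2: out = 10 * 11 * 14 * 12 = 18480.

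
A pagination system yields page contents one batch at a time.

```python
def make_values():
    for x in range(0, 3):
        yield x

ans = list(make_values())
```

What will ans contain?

Step 1: The generator yields each value from range(0, 3).
Step 2: list() consumes all yields: [0, 1, 2].
Therefore ans = [0, 1, 2].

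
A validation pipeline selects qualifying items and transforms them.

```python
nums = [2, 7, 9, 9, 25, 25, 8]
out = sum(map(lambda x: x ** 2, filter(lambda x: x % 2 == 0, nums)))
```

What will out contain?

Step 1: Filter even numbers from [2, 7, 9, 9, 25, 25, 8]: [2, 8]
Step 2: Square each: [4, 64]
Step 3: Sum = 68.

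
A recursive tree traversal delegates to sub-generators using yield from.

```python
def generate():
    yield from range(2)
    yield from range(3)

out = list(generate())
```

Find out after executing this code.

Step 1: Trace yields in order:
  yield 0
  yield 1
  yield 0
  yield 1
  yield 2
Therefore out = [0, 1, 0, 1, 2].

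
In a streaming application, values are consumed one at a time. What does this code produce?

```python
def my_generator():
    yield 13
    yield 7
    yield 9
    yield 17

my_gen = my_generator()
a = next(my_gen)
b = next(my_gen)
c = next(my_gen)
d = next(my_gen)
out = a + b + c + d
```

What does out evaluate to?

Step 1: Create generator and consume all values:
  a = next(my_gen) = 13
  b = next(my_gen) = 7
  c = next(my_gen) = 9
  d = next(my_gen) = 17
Step 2: out = 13 + 7 + 9 + 17 = 46.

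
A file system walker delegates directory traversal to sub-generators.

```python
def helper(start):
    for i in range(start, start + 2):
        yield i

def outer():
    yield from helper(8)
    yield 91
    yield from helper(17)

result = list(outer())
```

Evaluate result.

Step 1: outer() delegates to helper(8):
  yield 8
  yield 9
Step 2: yield 91
Step 3: Delegates to helper(17):
  yield 17
  yield 18
Therefore result = [8, 9, 91, 17, 18].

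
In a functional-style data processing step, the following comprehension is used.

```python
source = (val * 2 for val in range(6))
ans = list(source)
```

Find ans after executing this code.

Step 1: For each val in range(6), compute val*2:
  val=0: 0*2 = 0
  val=1: 1*2 = 2
  val=2: 2*2 = 4
  val=3: 3*2 = 6
  val=4: 4*2 = 8
  val=5: 5*2 = 10
Therefore ans = [0, 2, 4, 6, 8, 10].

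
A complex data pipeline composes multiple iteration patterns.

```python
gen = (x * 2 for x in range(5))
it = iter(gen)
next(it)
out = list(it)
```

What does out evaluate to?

Step 1: Generator produces [0, 2, 4, 6, 8].
Step 2: next(it) consumes first element (0).
Step 3: list(it) collects remaining: [2, 4, 6, 8].
Therefore out = [2, 4, 6, 8].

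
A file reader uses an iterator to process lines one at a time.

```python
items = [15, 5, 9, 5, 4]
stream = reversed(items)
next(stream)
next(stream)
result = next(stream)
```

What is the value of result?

Step 1: reversed([15, 5, 9, 5, 4]) gives iterator: [4, 5, 9, 5, 15].
Step 2: First next() = 4, second next() = 5.
Step 3: Third next() = 9.
Therefore result = 9.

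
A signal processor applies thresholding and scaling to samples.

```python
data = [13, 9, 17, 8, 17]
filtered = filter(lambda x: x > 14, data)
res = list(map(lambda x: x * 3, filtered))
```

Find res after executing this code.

Step 1: Filter data for elements > 14:
  13: removed
  9: removed
  17: kept
  8: removed
  17: kept
Step 2: Map x * 3 on filtered [17, 17]:
  17 -> 51
  17 -> 51
Therefore res = [51, 51].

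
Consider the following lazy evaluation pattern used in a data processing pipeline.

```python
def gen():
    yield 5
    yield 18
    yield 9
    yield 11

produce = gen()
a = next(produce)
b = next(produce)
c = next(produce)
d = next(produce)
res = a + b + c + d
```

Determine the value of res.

Step 1: Create generator and consume all values:
  a = next(produce) = 5
  b = next(produce) = 18
  c = next(produce) = 9
  d = next(produce) = 11
Step 2: res = 5 + 18 + 9 + 11 = 43.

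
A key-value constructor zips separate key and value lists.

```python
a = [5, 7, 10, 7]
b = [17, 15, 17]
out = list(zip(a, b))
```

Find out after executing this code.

Step 1: zip stops at shortest (len(a)=4, len(b)=3):
  Index 0: (5, 17)
  Index 1: (7, 15)
  Index 2: (10, 17)
Step 2: Last element of a (7) has no pair, dropped.
Therefore out = [(5, 17), (7, 15), (10, 17)].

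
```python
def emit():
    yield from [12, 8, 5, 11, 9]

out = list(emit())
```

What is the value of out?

Step 1: yield from delegates to the iterable, yielding each element.
Step 2: Collected values: [12, 8, 5, 11, 9].
Therefore out = [12, 8, 5, 11, 9].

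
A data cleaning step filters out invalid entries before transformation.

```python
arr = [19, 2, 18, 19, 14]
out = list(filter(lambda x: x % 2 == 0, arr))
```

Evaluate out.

Step 1: Filter elements divisible by 2:
  19 % 2 = 1: removed
  2 % 2 = 0: kept
  18 % 2 = 0: kept
  19 % 2 = 1: removed
  14 % 2 = 0: kept
Therefore out = [2, 18, 14].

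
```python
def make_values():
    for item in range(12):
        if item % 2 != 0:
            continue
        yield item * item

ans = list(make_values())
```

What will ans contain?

Step 1: Only yield item**2 when item is divisible by 2:
  item=0: 0 % 2 == 0, yield 0**2 = 0
  item=2: 2 % 2 == 0, yield 2**2 = 4
  item=4: 4 % 2 == 0, yield 4**2 = 16
  item=6: 6 % 2 == 0, yield 6**2 = 36
  item=8: 8 % 2 == 0, yield 8**2 = 64
  item=10: 10 % 2 == 0, yield 10**2 = 100
Therefore ans = [0, 4, 16, 36, 64, 100].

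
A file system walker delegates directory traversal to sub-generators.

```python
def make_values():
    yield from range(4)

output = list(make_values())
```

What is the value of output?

Step 1: yield from delegates to the iterable, yielding each element.
Step 2: Collected values: [0, 1, 2, 3].
Therefore output = [0, 1, 2, 3].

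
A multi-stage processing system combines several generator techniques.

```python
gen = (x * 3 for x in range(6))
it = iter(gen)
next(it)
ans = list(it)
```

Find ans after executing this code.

Step 1: Generator produces [0, 3, 6, 9, 12, 15].
Step 2: next(it) consumes first element (0).
Step 3: list(it) collects remaining: [3, 6, 9, 12, 15].
Therefore ans = [3, 6, 9, 12, 15].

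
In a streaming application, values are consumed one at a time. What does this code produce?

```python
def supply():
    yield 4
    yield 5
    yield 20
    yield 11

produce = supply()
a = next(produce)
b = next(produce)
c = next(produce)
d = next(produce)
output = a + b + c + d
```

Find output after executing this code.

Step 1: Create generator and consume all values:
  a = next(produce) = 4
  b = next(produce) = 5
  c = next(produce) = 20
  d = next(produce) = 11
Step 2: output = 4 + 5 + 20 + 11 = 40.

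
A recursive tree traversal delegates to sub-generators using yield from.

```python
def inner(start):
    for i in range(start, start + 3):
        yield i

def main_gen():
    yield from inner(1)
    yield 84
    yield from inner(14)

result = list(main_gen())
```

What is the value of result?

Step 1: main_gen() delegates to inner(1):
  yield 1
  yield 2
  yield 3
Step 2: yield 84
Step 3: Delegates to inner(14):
  yield 14
  yield 15
  yield 16
Therefore result = [1, 2, 3, 84, 14, 15, 16].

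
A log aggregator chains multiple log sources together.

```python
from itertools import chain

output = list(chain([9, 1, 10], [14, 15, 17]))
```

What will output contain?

Step 1: chain() concatenates iterables: [9, 1, 10] + [14, 15, 17].
Therefore output = [9, 1, 10, 14, 15, 17].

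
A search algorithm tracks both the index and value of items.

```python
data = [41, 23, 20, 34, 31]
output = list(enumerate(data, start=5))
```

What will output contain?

Step 1: enumerate with start=5:
  (5, 41)
  (6, 23)
  (7, 20)
  (8, 34)
  (9, 31)
Therefore output = [(5, 41), (6, 23), (7, 20), (8, 34), (9, 31)].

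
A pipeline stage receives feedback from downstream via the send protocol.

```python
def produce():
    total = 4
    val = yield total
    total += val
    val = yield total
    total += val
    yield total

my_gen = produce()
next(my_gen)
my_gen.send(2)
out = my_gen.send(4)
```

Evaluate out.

Step 1: next() -> yield total=4.
Step 2: send(2) -> val=2, total = 4+2 = 6, yield 6.
Step 3: send(4) -> val=4, total = 6+4 = 10, yield 10.
Therefore out = 10.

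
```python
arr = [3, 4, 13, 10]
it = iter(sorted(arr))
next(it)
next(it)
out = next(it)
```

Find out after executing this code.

Step 1: sorted([3, 4, 13, 10]) = [3, 4, 10, 13].
Step 2: Create iterator and skip 2 elements.
Step 3: next() returns 10.
Therefore out = 10.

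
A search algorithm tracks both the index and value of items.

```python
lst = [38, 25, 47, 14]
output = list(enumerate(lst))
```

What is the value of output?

Step 1: enumerate pairs each element with its index:
  (0, 38)
  (1, 25)
  (2, 47)
  (3, 14)
Therefore output = [(0, 38), (1, 25), (2, 47), (3, 14)].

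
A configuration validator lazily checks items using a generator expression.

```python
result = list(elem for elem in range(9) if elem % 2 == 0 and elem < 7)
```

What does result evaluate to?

Step 1: Filter range(9) where elem % 2 == 0 and elem < 7:
  elem=0: both conditions met, included
  elem=1: excluded (1 % 2 != 0)
  elem=2: both conditions met, included
  elem=3: excluded (3 % 2 != 0)
  elem=4: both conditions met, included
  elem=5: excluded (5 % 2 != 0)
  elem=6: both conditions met, included
  elem=7: excluded (7 % 2 != 0, 7 >= 7)
  elem=8: excluded (8 >= 7)
Therefore result = [0, 2, 4, 6].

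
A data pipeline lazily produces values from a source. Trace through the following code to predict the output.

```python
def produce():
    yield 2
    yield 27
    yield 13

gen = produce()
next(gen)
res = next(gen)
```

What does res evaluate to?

Step 1: produce() creates a generator.
Step 2: next(gen) yields 2 (consumed and discarded).
Step 3: next(gen) yields 27, assigned to res.
Therefore res = 27.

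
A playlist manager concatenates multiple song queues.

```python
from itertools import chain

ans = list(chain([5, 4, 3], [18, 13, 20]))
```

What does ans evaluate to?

Step 1: chain() concatenates iterables: [5, 4, 3] + [18, 13, 20].
Therefore ans = [5, 4, 3, 18, 13, 20].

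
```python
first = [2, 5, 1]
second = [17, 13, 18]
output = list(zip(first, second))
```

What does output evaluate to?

Step 1: zip pairs elements at same index:
  Index 0: (2, 17)
  Index 1: (5, 13)
  Index 2: (1, 18)
Therefore output = [(2, 17), (5, 13), (1, 18)].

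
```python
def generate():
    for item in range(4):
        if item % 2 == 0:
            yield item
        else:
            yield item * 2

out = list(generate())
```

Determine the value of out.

Step 1: For each item in range(4), yield item if even, else item*2:
  item=0 (even): yield 0
  item=1 (odd): yield 1*2 = 2
  item=2 (even): yield 2
  item=3 (odd): yield 3*2 = 6
Therefore out = [0, 2, 2, 6].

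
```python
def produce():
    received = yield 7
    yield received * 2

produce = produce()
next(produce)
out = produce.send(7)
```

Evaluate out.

Step 1: next(produce) advances to first yield, producing 7.
Step 2: send(7) resumes, received = 7.
Step 3: yield received * 2 = 7 * 2 = 14.
Therefore out = 14.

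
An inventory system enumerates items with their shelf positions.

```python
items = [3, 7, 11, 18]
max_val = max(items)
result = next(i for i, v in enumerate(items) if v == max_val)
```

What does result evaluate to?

Step 1: max([3, 7, 11, 18]) = 18.
Step 2: Find first index where value == 18:
  Index 0: 3 != 18
  Index 1: 7 != 18
  Index 2: 11 != 18
  Index 3: 18 == 18, found!
Therefore result = 3.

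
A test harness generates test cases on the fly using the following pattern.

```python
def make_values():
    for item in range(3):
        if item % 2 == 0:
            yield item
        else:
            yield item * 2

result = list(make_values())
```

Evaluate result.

Step 1: For each item in range(3), yield item if even, else item*2:
  item=0 (even): yield 0
  item=1 (odd): yield 1*2 = 2
  item=2 (even): yield 2
Therefore result = [0, 2, 2].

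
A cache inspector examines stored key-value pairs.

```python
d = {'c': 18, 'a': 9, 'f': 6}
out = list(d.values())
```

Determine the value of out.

Step 1: d.values() returns the dictionary values in insertion order.
Therefore out = [18, 9, 6].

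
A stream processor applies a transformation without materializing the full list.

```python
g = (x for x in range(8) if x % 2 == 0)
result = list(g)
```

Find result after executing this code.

Step 1: Filter range(8) keeping only even values:
  x=0: even, included
  x=1: odd, excluded
  x=2: even, included
  x=3: odd, excluded
  x=4: even, included
  x=5: odd, excluded
  x=6: even, included
  x=7: odd, excluded
Therefore result = [0, 2, 4, 6].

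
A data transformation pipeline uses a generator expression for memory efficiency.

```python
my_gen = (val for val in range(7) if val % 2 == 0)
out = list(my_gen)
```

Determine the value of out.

Step 1: Filter range(7) keeping only even values:
  val=0: even, included
  val=1: odd, excluded
  val=2: even, included
  val=3: odd, excluded
  val=4: even, included
  val=5: odd, excluded
  val=6: even, included
Therefore out = [0, 2, 4, 6].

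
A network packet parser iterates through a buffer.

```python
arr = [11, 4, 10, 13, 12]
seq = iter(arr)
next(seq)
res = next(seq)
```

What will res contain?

Step 1: Create iterator over [11, 4, 10, 13, 12].
Step 2: next() consumes 11.
Step 3: next() returns 4.
Therefore res = 4.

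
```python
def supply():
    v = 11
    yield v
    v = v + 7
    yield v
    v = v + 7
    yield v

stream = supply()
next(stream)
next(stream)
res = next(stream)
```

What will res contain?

Step 1: Trace through generator execution:
  Yield 1: v starts at 11, yield 11
  Yield 2: v = 11 + 7 = 18, yield 18
  Yield 3: v = 18 + 7 = 25, yield 25
Step 2: First next() gets 11, second next() gets the second value, third next() yields 25.
Therefore res = 25.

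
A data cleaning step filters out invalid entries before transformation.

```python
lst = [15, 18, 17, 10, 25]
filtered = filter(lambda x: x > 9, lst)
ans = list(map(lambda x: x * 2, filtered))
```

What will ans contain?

Step 1: Filter lst for elements > 9:
  15: kept
  18: kept
  17: kept
  10: kept
  25: kept
Step 2: Map x * 2 on filtered [15, 18, 17, 10, 25]:
  15 -> 30
  18 -> 36
  17 -> 34
  10 -> 20
  25 -> 50
Therefore ans = [30, 36, 34, 20, 50].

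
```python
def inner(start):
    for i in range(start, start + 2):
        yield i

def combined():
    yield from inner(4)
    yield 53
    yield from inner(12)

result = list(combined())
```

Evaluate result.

Step 1: combined() delegates to inner(4):
  yield 4
  yield 5
Step 2: yield 53
Step 3: Delegates to inner(12):
  yield 12
  yield 13
Therefore result = [4, 5, 53, 12, 13].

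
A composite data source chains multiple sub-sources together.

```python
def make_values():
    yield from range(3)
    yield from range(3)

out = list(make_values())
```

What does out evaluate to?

Step 1: Trace yields in order:
  yield 0
  yield 1
  yield 2
  yield 0
  yield 1
  yield 2
Therefore out = [0, 1, 2, 0, 1, 2].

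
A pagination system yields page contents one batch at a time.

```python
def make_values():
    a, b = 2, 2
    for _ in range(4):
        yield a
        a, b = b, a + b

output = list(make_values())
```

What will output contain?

Step 1: Fibonacci-like sequence starting with a=2, b=2:
  Iteration 1: yield a=2, then a,b = 2,4
  Iteration 2: yield a=2, then a,b = 4,6
  Iteration 3: yield a=4, then a,b = 6,10
  Iteration 4: yield a=6, then a,b = 10,16
Therefore output = [2, 2, 4, 6].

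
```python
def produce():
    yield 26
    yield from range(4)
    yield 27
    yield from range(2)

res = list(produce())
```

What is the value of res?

Step 1: Trace yields in order:
  yield 26
  yield 0
  yield 1
  yield 2
  yield 3
  yield 27
  yield 0
  yield 1
Therefore res = [26, 0, 1, 2, 3, 27, 0, 1].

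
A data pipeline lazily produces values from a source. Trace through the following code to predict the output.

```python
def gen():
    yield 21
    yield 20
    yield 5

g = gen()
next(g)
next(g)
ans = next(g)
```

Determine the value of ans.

Step 1: gen() creates a generator.
Step 2: next(g) yields 21 (consumed and discarded).
Step 3: next(g) yields 20 (consumed and discarded).
Step 4: next(g) yields 5, assigned to ans.
Therefore ans = 5.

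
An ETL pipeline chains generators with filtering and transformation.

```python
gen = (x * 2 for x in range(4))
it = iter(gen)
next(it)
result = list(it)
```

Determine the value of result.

Step 1: Generator produces [0, 2, 4, 6].
Step 2: next(it) consumes first element (0).
Step 3: list(it) collects remaining: [2, 4, 6].
Therefore result = [2, 4, 6].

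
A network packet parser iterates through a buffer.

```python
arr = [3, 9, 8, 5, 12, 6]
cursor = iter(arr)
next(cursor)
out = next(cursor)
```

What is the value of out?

Step 1: Create iterator over [3, 9, 8, 5, 12, 6].
Step 2: next() consumes 3.
Step 3: next() returns 9.
Therefore out = 9.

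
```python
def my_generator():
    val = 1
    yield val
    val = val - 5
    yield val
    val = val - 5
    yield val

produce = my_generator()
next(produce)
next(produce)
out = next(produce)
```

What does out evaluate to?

Step 1: Trace through generator execution:
  Yield 1: val starts at 1, yield 1
  Yield 2: val = 1 - 5 = -4, yield -4
  Yield 3: val = -4 - 5 = -9, yield -9
Step 2: First next() gets 1, second next() gets the second value, third next() yields -9.
Therefore out = -9.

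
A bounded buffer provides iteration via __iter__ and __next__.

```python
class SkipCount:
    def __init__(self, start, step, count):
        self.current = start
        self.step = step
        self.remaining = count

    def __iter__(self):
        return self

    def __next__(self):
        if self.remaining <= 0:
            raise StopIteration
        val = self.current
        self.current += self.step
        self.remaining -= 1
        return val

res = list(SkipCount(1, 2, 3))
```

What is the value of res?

Step 1: SkipCount starts at 1, increments by 2, for 3 steps:
  Yield 1, then current += 2
  Yield 3, then current += 2
  Yield 5, then current += 2
Therefore res = [1, 3, 5].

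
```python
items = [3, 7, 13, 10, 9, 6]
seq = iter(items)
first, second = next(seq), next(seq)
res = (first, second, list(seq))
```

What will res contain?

Step 1: Create iterator over [3, 7, 13, 10, 9, 6].
Step 2: first = 3, second = 7.
Step 3: Remaining elements: [13, 10, 9, 6].
Therefore res = (3, 7, [13, 10, 9, 6]).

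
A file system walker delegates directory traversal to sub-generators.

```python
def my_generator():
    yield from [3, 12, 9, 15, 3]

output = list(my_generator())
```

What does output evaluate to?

Step 1: yield from delegates to the iterable, yielding each element.
Step 2: Collected values: [3, 12, 9, 15, 3].
Therefore output = [3, 12, 9, 15, 3].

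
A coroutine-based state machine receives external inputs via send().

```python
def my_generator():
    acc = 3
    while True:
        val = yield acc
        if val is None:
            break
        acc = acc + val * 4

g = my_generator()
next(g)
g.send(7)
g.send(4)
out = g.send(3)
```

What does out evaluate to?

Step 1: next() -> yield acc=3.
Step 2: send(7) -> val=7, acc = 3 + 7*4 = 31, yield 31.
Step 3: send(4) -> val=4, acc = 31 + 4*4 = 47, yield 47.
Step 4: send(3) -> val=3, acc = 47 + 3*4 = 59, yield 59.
Therefore out = 59.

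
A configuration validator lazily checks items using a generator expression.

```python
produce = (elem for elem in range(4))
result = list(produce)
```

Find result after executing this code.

Step 1: Generator expression iterates range(4): [0, 1, 2, 3].
Step 2: list() collects all values.
Therefore result = [0, 1, 2, 3].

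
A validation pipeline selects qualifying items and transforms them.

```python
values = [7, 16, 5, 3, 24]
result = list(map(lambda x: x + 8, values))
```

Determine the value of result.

Step 1: Apply lambda x: x + 8 to each element:
  7 -> 15
  16 -> 24
  5 -> 13
  3 -> 11
  24 -> 32
Therefore result = [15, 24, 13, 11, 32].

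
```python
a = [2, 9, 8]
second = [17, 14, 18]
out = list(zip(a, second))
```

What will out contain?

Step 1: zip pairs elements at same index:
  Index 0: (2, 17)
  Index 1: (9, 14)
  Index 2: (8, 18)
Therefore out = [(2, 17), (9, 14), (8, 18)].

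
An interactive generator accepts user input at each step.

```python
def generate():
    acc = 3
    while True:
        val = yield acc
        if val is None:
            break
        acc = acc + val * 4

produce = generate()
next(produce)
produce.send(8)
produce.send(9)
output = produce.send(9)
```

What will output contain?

Step 1: next() -> yield acc=3.
Step 2: send(8) -> val=8, acc = 3 + 8*4 = 35, yield 35.
Step 3: send(9) -> val=9, acc = 35 + 9*4 = 71, yield 71.
Step 4: send(9) -> val=9, acc = 71 + 9*4 = 107, yield 107.
Therefore output = 107.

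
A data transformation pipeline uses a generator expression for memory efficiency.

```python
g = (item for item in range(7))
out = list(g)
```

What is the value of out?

Step 1: Generator expression iterates range(7): [0, 1, 2, 3, 4, 5, 6].
Step 2: list() collects all values.
Therefore out = [0, 1, 2, 3, 4, 5, 6].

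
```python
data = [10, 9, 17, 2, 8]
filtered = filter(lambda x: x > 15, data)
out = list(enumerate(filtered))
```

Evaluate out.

Step 1: Filter [10, 9, 17, 2, 8] for > 15: [17].
Step 2: enumerate re-indexes from 0: [(0, 17)].
Therefore out = [(0, 17)].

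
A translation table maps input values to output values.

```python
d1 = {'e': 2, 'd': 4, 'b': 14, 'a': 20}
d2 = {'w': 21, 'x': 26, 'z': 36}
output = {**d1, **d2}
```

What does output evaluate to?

Step 1: Merge d1 and d2 (d2 values override on key conflicts).
Step 2: d1 has keys ['e', 'd', 'b', 'a'], d2 has keys ['w', 'x', 'z'].
Therefore output = {'e': 2, 'd': 4, 'b': 14, 'a': 20, 'w': 21, 'x': 26, 'z': 36}.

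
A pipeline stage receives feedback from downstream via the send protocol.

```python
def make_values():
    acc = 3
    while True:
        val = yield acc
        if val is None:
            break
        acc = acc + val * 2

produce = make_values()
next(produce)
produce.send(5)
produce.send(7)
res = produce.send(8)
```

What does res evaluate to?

Step 1: next() -> yield acc=3.
Step 2: send(5) -> val=5, acc = 3 + 5*2 = 13, yield 13.
Step 3: send(7) -> val=7, acc = 13 + 7*2 = 27, yield 27.
Step 4: send(8) -> val=8, acc = 27 + 8*2 = 43, yield 43.
Therefore res = 43.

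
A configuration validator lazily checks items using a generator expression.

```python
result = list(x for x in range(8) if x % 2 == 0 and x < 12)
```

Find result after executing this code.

Step 1: Filter range(8) where x % 2 == 0 and x < 12:
  x=0: both conditions met, included
  x=1: excluded (1 % 2 != 0)
  x=2: both conditions met, included
  x=3: excluded (3 % 2 != 0)
  x=4: both conditions met, included
  x=5: excluded (5 % 2 != 0)
  x=6: both conditions met, included
  x=7: excluded (7 % 2 != 0)
Therefore result = [0, 2, 4, 6].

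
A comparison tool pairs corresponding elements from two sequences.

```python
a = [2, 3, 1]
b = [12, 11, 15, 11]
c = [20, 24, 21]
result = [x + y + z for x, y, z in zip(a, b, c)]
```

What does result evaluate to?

Step 1: zip three lists (truncates to shortest, len=3):
  2 + 12 + 20 = 34
  3 + 11 + 24 = 38
  1 + 15 + 21 = 37
Therefore result = [34, 38, 37].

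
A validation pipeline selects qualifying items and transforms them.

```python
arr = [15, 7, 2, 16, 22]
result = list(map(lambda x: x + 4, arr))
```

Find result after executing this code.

Step 1: Apply lambda x: x + 4 to each element:
  15 -> 19
  7 -> 11
  2 -> 6
  16 -> 20
  22 -> 26
Therefore result = [19, 11, 6, 20, 26].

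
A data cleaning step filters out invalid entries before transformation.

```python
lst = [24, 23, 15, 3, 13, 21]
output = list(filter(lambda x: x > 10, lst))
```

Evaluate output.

Step 1: Filter elements > 10:
  24: kept
  23: kept
  15: kept
  3: removed
  13: kept
  21: kept
Therefore output = [24, 23, 15, 13, 21].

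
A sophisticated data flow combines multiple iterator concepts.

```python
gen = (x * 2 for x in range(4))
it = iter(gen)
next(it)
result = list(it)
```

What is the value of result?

Step 1: Generator produces [0, 2, 4, 6].
Step 2: next(it) consumes first element (0).
Step 3: list(it) collects remaining: [2, 4, 6].
Therefore result = [2, 4, 6].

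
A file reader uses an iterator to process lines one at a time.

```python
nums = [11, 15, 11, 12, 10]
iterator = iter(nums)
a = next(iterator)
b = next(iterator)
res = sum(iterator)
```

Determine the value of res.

Step 1: Create iterator over [11, 15, 11, 12, 10].
Step 2: a = next() = 11, b = next() = 15.
Step 3: sum() of remaining [11, 12, 10] = 33.
Therefore res = 33.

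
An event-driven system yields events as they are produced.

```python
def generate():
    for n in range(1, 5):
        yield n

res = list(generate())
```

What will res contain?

Step 1: The generator yields each value from range(1, 5).
Step 2: list() consumes all yields: [1, 2, 3, 4].
Therefore res = [1, 2, 3, 4].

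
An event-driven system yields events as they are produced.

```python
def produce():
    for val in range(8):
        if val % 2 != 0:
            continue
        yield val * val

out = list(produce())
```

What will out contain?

Step 1: Only yield val**2 when val is divisible by 2:
  val=0: 0 % 2 == 0, yield 0**2 = 0
  val=2: 2 % 2 == 0, yield 2**2 = 4
  val=4: 4 % 2 == 0, yield 4**2 = 16
  val=6: 6 % 2 == 0, yield 6**2 = 36
Therefore out = [0, 4, 16, 36].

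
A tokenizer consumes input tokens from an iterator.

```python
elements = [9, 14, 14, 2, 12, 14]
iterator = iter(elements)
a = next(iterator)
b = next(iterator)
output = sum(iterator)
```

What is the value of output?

Step 1: Create iterator over [9, 14, 14, 2, 12, 14].
Step 2: a = next() = 9, b = next() = 14.
Step 3: sum() of remaining [14, 2, 12, 14] = 42.
Therefore output = 42.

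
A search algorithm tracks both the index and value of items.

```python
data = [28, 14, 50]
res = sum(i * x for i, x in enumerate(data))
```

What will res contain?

Step 1: Compute i * x for each (i, x) in enumerate([28, 14, 50]):
  i=0, x=28: 0*28 = 0
  i=1, x=14: 1*14 = 14
  i=2, x=50: 2*50 = 100
Step 2: sum = 0 + 14 + 100 = 114.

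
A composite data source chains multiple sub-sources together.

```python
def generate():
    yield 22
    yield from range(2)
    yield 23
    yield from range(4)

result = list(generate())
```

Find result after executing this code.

Step 1: Trace yields in order:
  yield 22
  yield 0
  yield 1
  yield 23
  yield 0
  yield 1
  yield 2
  yield 3
Therefore result = [22, 0, 1, 23, 0, 1, 2, 3].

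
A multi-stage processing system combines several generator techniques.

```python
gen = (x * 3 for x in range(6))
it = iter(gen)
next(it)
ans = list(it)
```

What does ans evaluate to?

Step 1: Generator produces [0, 3, 6, 9, 12, 15].
Step 2: next(it) consumes first element (0).
Step 3: list(it) collects remaining: [3, 6, 9, 12, 15].
Therefore ans = [3, 6, 9, 12, 15].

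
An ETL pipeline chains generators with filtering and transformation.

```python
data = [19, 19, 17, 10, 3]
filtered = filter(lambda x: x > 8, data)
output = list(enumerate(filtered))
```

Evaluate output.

Step 1: Filter [19, 19, 17, 10, 3] for > 8: [19, 19, 17, 10].
Step 2: enumerate re-indexes from 0: [(0, 19), (1, 19), (2, 17), (3, 10)].
Therefore output = [(0, 19), (1, 19), (2, 17), (3, 10)].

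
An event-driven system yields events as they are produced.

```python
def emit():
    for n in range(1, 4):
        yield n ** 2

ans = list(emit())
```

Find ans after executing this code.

Step 1: For each n in range(1, 4), yield n**2:
  n=1: yield 1**2 = 1
  n=2: yield 2**2 = 4
  n=3: yield 3**2 = 9
Therefore ans = [1, 4, 9].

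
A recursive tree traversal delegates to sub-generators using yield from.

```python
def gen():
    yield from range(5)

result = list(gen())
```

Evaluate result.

Step 1: yield from delegates to the iterable, yielding each element.
Step 2: Collected values: [0, 1, 2, 3, 4].
Therefore result = [0, 1, 2, 3, 4].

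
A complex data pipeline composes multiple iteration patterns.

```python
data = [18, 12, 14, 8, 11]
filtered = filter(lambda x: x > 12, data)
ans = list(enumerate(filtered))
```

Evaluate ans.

Step 1: Filter [18, 12, 14, 8, 11] for > 12: [18, 14].
Step 2: enumerate re-indexes from 0: [(0, 18), (1, 14)].
Therefore ans = [(0, 18), (1, 14)].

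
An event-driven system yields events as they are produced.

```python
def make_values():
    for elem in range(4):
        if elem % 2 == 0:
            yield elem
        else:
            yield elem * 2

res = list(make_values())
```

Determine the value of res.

Step 1: For each elem in range(4), yield elem if even, else elem*2:
  elem=0 (even): yield 0
  elem=1 (odd): yield 1*2 = 2
  elem=2 (even): yield 2
  elem=3 (odd): yield 3*2 = 6
Therefore res = [0, 2, 2, 6].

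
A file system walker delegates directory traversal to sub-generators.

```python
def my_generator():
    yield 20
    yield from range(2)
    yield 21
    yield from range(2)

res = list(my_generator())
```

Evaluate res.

Step 1: Trace yields in order:
  yield 20
  yield 0
  yield 1
  yield 21
  yield 0
  yield 1
Therefore res = [20, 0, 1, 21, 0, 1].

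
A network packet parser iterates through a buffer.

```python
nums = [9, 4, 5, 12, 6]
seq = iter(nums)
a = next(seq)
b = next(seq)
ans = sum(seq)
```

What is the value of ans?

Step 1: Create iterator over [9, 4, 5, 12, 6].
Step 2: a = next() = 9, b = next() = 4.
Step 3: sum() of remaining [5, 12, 6] = 23.
Therefore ans = 23.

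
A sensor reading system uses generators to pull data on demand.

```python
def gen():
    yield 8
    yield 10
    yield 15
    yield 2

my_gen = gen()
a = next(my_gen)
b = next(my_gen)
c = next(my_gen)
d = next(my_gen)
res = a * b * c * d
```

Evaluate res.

Step 1: Create generator and consume all values:
  a = next(my_gen) = 8
  b = next(my_gen) = 10
  c = next(my_gen) = 15
  d = next(my_gen) = 2
Step 2: res = 8 * 10 * 15 * 2 = 2400.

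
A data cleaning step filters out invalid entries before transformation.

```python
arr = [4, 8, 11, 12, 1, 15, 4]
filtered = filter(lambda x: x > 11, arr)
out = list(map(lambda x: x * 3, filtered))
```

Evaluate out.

Step 1: Filter arr for elements > 11:
  4: removed
  8: removed
  11: removed
  12: kept
  1: removed
  15: kept
  4: removed
Step 2: Map x * 3 on filtered [12, 15]:
  12 -> 36
  15 -> 45
Therefore out = [36, 45].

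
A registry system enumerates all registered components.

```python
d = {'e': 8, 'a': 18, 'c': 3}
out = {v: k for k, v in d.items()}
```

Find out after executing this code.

Step 1: Invert dict (swap keys and values):
  'e': 8 -> 8: 'e'
  'a': 18 -> 18: 'a'
  'c': 3 -> 3: 'c'
Therefore out = {8: 'e', 18: 'a', 3: 'c'}.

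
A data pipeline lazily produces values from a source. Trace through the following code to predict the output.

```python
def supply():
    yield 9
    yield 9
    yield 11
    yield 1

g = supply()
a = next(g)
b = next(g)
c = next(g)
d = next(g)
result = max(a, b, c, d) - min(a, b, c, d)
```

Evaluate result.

Step 1: Create generator and consume all values:
  a = next(g) = 9
  b = next(g) = 9
  c = next(g) = 11
  d = next(g) = 1
Step 2: max = 11, min = 1, result = 11 - 1 = 10.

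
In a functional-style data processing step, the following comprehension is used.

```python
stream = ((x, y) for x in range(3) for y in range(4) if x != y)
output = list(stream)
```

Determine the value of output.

Step 1: Nested generator over range(3) x range(4) where x != y:
  (0, 0): excluded (x == y)
  (0, 1): included
  (0, 2): included
  (0, 3): included
  (1, 0): included
  (1, 1): excluded (x == y)
  (1, 2): included
  (1, 3): included
  (2, 0): included
  (2, 1): included
  (2, 2): excluded (x == y)
  (2, 3): included
Therefore output = [(0, 1), (0, 2), (0, 3), (1, 0), (1, 2), (1, 3), (2, 0), (2, 1), (2, 3)].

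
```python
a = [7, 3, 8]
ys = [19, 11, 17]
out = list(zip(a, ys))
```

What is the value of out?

Step 1: zip pairs elements at same index:
  Index 0: (7, 19)
  Index 1: (3, 11)
  Index 2: (8, 17)
Therefore out = [(7, 19), (3, 11), (8, 17)].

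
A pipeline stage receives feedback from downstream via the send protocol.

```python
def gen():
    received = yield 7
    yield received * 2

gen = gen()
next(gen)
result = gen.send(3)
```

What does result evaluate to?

Step 1: next(gen) advances to first yield, producing 7.
Step 2: send(3) resumes, received = 3.
Step 3: yield received * 2 = 3 * 2 = 6.
Therefore result = 6.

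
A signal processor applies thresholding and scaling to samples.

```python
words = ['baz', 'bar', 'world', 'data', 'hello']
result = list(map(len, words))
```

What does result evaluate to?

Step 1: Map len() to each word:
  'baz' -> 3
  'bar' -> 3
  'world' -> 5
  'data' -> 4
  'hello' -> 5
Therefore result = [3, 3, 5, 4, 5].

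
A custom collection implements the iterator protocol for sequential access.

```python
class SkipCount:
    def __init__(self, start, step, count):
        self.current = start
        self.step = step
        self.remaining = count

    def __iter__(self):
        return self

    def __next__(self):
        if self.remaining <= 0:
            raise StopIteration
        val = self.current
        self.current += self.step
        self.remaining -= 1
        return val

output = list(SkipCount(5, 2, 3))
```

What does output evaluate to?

Step 1: SkipCount starts at 5, increments by 2, for 3 steps:
  Yield 5, then current += 2
  Yield 7, then current += 2
  Yield 9, then current += 2
Therefore output = [5, 7, 9].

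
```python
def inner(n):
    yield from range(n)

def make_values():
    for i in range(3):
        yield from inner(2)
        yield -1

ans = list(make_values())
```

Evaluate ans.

Step 1: For each i in range(3):
  i=0: yield from inner(2) -> [0, 1], then yield -1
  i=1: yield from inner(2) -> [0, 1], then yield -1
  i=2: yield from inner(2) -> [0, 1], then yield -1
Therefore ans = [0, 1, -1, 0, 1, -1, 0, 1, -1].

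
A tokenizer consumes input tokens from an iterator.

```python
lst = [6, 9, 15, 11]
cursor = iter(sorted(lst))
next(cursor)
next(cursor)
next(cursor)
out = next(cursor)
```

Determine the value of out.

Step 1: sorted([6, 9, 15, 11]) = [6, 9, 11, 15].
Step 2: Create iterator and skip 3 elements.
Step 3: next() returns 15.
Therefore out = 15.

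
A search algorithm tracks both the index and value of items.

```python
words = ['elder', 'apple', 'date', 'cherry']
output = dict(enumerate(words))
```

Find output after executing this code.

Step 1: enumerate pairs indices with words:
  0 -> 'elder'
  1 -> 'apple'
  2 -> 'date'
  3 -> 'cherry'
Therefore output = {0: 'elder', 1: 'apple', 2: 'date', 3: 'cherry'}.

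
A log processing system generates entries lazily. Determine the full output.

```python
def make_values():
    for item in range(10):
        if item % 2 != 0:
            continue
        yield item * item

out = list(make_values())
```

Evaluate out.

Step 1: Only yield item**2 when item is divisible by 2:
  item=0: 0 % 2 == 0, yield 0**2 = 0
  item=2: 2 % 2 == 0, yield 2**2 = 4
  item=4: 4 % 2 == 0, yield 4**2 = 16
  item=6: 6 % 2 == 0, yield 6**2 = 36
  item=8: 8 % 2 == 0, yield 8**2 = 64
Therefore out = [0, 4, 16, 36, 64].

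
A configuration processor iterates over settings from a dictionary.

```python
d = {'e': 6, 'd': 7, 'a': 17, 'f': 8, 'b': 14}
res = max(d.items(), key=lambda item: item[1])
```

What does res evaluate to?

Step 1: Find item with maximum value:
  ('e', 6)
  ('d', 7)
  ('a', 17)
  ('f', 8)
  ('b', 14)
Step 2: Maximum value is 17 at key 'a'.
Therefore res = ('a', 17).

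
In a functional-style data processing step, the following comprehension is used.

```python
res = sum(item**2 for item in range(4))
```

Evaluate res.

Step 1: Compute item**2 for each item in range(4):
  item=0: 0**2 = 0
  item=1: 1**2 = 1
  item=2: 2**2 = 4
  item=3: 3**2 = 9
Step 2: sum = 0 + 1 + 4 + 9 = 14.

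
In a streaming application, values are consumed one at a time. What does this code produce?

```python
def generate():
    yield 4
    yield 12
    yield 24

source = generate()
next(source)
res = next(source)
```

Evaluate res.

Step 1: generate() creates a generator.
Step 2: next(source) yields 4 (consumed and discarded).
Step 3: next(source) yields 12, assigned to res.
Therefore res = 12.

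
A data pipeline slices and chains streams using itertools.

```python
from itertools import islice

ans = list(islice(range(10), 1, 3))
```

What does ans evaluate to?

Step 1: islice(range(10), 1, 3) takes elements at indices [1, 3).
Step 2: Elements: [1, 2].
Therefore ans = [1, 2].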